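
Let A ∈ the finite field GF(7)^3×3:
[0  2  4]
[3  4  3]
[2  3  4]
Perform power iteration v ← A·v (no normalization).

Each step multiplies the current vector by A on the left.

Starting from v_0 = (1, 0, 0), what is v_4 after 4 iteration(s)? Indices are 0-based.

v_0 = (1, 0, 0).
v_1 = A·v_0 = (0, 3, 2).
v_2 = A·v_1 = (0, 4, 3).
v_3 = A·v_2 = (6, 4, 3).
v_4 = A·v_3 = (6, 1, 1).

v_4 = (6, 1, 1)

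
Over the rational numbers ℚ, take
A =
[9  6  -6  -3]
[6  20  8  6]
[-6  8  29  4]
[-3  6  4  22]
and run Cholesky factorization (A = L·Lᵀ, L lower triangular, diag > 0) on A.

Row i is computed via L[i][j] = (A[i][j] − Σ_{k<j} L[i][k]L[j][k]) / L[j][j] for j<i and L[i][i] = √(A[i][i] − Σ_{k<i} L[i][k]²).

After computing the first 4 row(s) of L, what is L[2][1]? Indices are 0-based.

Step 1: L[0][0] = √(9) = 3.
  L[1][0] = (6) / L[0][0] = 2.
Step 2: L[1][1] = √(16) = 4.
  L[2][0] = (-6) / L[0][0] = -2.
  L[2][1] = (12) / L[1][1] = 3.
Step 3: L[2][2] = √(16) = 4.
  L[3][0] = (-3) / L[0][0] = -1.
  L[3][1] = (8) / L[1][1] = 2.
  L[3][2] = (-4) / L[2][2] = -1.
Step 4: L[3][3] = √(16) = 4.

L[2][1] = 3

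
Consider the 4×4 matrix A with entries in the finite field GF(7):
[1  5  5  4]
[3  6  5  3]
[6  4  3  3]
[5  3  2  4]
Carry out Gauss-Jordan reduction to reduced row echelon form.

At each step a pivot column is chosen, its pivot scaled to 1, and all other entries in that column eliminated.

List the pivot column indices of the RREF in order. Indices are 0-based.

pivot columns: 0, 1, 2, 3

[1] R0 /= 1  ⇒  (1, 5, 5, 4)
     R1 -= 3·R0  ⇒  (0, 5, 4, 5)
     R2 -= 6·R0  ⇒  (0, 2, 1, 0)
     R3 -= 5·R0  ⇒  (0, 6, 5, 5)
[2] R1 /= 5  ⇒  (0, 1, 5, 1)
     R0 -= 5·R1  ⇒  (1, 0, 1, 6)
     R2 -= 2·R1  ⇒  (0, 0, 5, 5)
     R3 -= 6·R1  ⇒  (0, 0, 3, 6)
[3] R2 /= 5  ⇒  (0, 0, 1, 1)
     R0 -= 1·R2  ⇒  (1, 0, 0, 5)
     R1 -= 5·R2  ⇒  (0, 1, 0, 3)
     R3 -= 3·R2  ⇒  (0, 0, 0, 3)
[4] R3 /= 3  ⇒  (0, 0, 0, 1)
     R0 -= 5·R3  ⇒  (1, 0, 0, 0)
     R1 -= 3·R3  ⇒  (0, 1, 0, 0)
     R2 -= 1·R3  ⇒  (0, 0, 1, 0)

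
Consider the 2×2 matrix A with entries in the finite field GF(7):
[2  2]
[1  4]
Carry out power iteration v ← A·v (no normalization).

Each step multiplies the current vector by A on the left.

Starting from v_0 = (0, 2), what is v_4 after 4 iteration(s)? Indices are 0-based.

v_4 = (2, 1)

v_0 = (0, 2).
v_1 = A·v_0 = (4, 1).
v_2 = A·v_1 = (3, 1).
v_3 = A·v_2 = (1, 0).
v_4 = A·v_3 = (2, 1).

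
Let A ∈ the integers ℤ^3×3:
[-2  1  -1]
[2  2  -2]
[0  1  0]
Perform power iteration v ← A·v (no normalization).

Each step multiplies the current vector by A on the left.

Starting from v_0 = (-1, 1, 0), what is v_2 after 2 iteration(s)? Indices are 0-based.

v_2 = (-7, 4, 0)

v_0 = (-1, 1, 0).
v_1 = A·v_0 = (3, 0, 1).
v_2 = A·v_1 = (-7, 4, 0).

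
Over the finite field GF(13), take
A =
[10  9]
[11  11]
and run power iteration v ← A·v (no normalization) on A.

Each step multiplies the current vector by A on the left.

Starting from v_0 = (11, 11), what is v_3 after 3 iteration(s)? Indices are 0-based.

v_0 = (11, 11).
v_1 = A·v_0 = (1, 8).
v_2 = A·v_1 = (4, 8).
v_3 = A·v_2 = (8, 2).

v_3 = (8, 2)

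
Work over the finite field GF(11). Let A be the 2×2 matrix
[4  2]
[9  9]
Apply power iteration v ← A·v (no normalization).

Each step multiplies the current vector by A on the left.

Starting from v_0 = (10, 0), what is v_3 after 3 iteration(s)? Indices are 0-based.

v_0 = (10, 0).
v_1 = A·v_0 = (7, 2).
v_2 = A·v_1 = (10, 4).
v_3 = A·v_2 = (4, 5).

v_3 = (4, 5)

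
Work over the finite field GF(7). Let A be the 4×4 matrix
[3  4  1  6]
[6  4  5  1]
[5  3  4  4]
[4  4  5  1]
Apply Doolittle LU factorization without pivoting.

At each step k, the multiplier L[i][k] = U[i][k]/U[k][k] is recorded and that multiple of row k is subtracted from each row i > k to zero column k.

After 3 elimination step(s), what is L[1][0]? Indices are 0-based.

Step 1: pivot at (0,0) is 3.
  row1 ← row1 − (2)·row0  ⇒  L[1][0]=2, U row1=(0, 3, 3, 3)
  row2 ← row2 − (4)·row0  ⇒  L[2][0]=4, U row2=(0, 1, 0, 1)
  row3 ← row3 − (6)·row0  ⇒  L[3][0]=6, U row3=(0, 1, 6, 0)
Step 2: pivot at (1,1) is 3.
  row2 ← row2 − (5)·row1  ⇒  L[2][1]=5, U row2=(0, 0, 6, 0)
  row3 ← row3 − (5)·row1  ⇒  L[3][1]=5, U row3=(0, 0, 5, 6)
Step 3: pivot at (2,2) is 6.
  row3 ← row3 − (2)·row2  ⇒  L[3][2]=2, U row3=(0, 0, 0, 6)

L[1][0] = 2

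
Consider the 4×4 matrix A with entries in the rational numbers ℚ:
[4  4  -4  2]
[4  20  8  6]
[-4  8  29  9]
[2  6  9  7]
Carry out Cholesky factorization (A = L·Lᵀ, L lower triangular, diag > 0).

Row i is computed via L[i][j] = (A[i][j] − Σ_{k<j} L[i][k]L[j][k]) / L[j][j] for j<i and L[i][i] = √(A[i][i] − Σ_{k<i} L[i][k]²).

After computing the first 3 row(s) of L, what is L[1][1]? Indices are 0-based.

L[1][1] = 4

Step 1: L[0][0] = √(4) = 2.
  L[1][0] = (4) / L[0][0] = 2.
Step 2: L[1][1] = √(16) = 4.
  L[2][0] = (-4) / L[0][0] = -2.
  L[2][1] = (12) / L[1][1] = 3.
Step 3: L[2][2] = √(16) = 4.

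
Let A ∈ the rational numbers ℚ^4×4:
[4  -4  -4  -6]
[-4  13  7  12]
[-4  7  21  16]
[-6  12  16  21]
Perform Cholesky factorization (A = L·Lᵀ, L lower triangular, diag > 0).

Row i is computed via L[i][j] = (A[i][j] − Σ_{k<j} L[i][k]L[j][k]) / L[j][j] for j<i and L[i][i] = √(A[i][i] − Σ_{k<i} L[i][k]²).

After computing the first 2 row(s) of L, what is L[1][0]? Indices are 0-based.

L[1][0] = -2

Step 1: L[0][0] = √(4) = 2.
  L[1][0] = (-4) / L[0][0] = -2.
Step 2: L[1][1] = √(9) = 3.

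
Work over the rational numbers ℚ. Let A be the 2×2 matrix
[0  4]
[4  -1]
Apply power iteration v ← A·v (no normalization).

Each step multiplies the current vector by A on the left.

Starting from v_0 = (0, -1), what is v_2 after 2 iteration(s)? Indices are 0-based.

v_2 = (4, -17)

v_0 = (0, -1).
v_1 = A·v_0 = (-4, 1).
v_2 = A·v_1 = (4, -17).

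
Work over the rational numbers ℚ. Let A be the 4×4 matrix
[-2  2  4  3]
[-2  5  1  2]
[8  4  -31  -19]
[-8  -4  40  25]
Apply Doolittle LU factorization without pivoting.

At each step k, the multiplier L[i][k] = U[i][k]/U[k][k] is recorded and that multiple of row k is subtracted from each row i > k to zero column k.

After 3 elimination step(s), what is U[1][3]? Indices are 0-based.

U[1][3] = -1

k=0: U[0][0]=-2
  eliminate (1,0): mult=1, new row 1: (0, 3, -3, -1); set L[1][0]=1
  eliminate (2,0): mult=-4, new row 2: (0, 12, -15, -7); set L[2][0]=-4
  eliminate (3,0): mult=4, new row 3: (0, -12, 24, 13); set L[3][0]=4
k=1: U[1][1]=3
  eliminate (2,1): mult=4, new row 2: (0, 0, -3, -3); set L[2][1]=4
  eliminate (3,1): mult=-4, new row 3: (0, 0, 12, 9); set L[3][1]=-4
k=2: U[2][2]=-3
  eliminate (3,2): mult=-4, new row 3: (0, 0, 0, -3); set L[3][2]=-4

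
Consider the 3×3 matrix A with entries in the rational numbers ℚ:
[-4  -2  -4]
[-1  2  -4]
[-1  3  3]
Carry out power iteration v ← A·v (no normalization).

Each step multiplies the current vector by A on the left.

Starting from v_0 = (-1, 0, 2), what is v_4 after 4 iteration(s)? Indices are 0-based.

v_4 = (396, 176, -646)

v_0 = (-1, 0, 2).
v_1 = A·v_0 = (-4, -7, 7).
v_2 = A·v_1 = (2, -38, 4).
v_3 = A·v_2 = (52, -94, -104).
v_4 = A·v_3 = (396, 176, -646).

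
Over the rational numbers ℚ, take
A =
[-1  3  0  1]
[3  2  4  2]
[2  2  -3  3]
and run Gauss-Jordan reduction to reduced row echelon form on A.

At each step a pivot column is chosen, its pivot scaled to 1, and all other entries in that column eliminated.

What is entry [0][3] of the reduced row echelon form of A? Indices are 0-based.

M[0][3] = 8/13

pivot(0,0)=-1: scale R0 → (1, -3, 0, -1)
  clear (1,0): R1 −= (3)R0 → (0, 11, 4, 5)
  clear (2,0): R2 −= (2)R0 → (0, 8, -3, 5)
pivot(1,1)=11: scale R1 → (0, 1, 4/11, 5/11)
  clear (0,1): R0 −= (-3)R1 → (1, 0, 12/11, 4/11)
  clear (2,1): R2 −= (8)R1 → (0, 0, -65/11, 15/11)
pivot(2,2)=-65/11: scale R2 → (0, 0, 1, -3/13)
  clear (0,2): R0 −= (12/11)R2 → (1, 0, 0, 8/13)
  clear (1,2): R1 −= (4/11)R2 → (0, 1, 0, 7/13)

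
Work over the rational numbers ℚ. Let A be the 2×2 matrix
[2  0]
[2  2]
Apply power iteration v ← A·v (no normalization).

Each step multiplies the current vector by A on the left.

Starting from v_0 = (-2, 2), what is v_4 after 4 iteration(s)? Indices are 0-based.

v_0 = (-2, 2).
v_1 = A·v_0 = (-4, 0).
v_2 = A·v_1 = (-8, -8).
v_3 = A·v_2 = (-16, -32).
v_4 = A·v_3 = (-32, -96).

v_4 = (-32, -96)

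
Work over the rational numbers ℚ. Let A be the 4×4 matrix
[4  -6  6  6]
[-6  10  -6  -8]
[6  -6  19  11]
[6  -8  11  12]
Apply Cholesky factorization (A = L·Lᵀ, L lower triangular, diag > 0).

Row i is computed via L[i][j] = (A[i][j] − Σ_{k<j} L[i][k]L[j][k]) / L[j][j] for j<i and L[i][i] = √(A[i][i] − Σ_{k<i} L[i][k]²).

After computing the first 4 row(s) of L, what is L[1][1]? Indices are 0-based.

L[1][1] = 1

Step 1: L[0][0] = √(4) = 2.
  L[1][0] = (-6) / L[0][0] = -3.
Step 2: L[1][1] = √(1) = 1.
  L[2][0] = (6) / L[0][0] = 3.
  L[2][1] = (3) / L[1][1] = 3.
Step 3: L[2][2] = √(1) = 1.
  L[3][0] = (6) / L[0][0] = 3.
  L[3][1] = (1) / L[1][1] = 1.
  L[3][2] = (-1) / L[2][2] = -1.
Step 4: L[3][3] = √(1) = 1.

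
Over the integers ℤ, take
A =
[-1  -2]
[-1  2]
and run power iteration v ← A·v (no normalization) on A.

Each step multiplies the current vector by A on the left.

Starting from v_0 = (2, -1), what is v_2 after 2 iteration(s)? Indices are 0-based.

v_2 = (8, -8)

v_0 = (2, -1).
v_1 = A·v_0 = (0, -4).
v_2 = A·v_1 = (8, -8).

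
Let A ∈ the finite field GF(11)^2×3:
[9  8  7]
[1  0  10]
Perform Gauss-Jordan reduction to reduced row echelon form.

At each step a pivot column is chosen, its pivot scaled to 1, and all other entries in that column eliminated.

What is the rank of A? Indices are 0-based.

[1] R0 /= 9  ⇒  (1, 7, 2)
     R1 -= 1·R0  ⇒  (0, 4, 8)
[2] R1 /= 4  ⇒  (0, 1, 2)
     R0 -= 7·R1  ⇒  (1, 0, 10)

rank = 2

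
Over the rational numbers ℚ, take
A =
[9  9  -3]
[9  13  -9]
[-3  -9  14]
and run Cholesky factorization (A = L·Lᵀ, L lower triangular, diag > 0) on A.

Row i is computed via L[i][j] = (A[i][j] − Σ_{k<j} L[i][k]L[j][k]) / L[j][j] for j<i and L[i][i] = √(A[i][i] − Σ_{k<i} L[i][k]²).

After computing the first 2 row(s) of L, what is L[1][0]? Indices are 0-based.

Step 1: L[0][0] = √(9) = 3.
  L[1][0] = (9) / L[0][0] = 3.
Step 2: L[1][1] = √(4) = 2.

L[1][0] = 3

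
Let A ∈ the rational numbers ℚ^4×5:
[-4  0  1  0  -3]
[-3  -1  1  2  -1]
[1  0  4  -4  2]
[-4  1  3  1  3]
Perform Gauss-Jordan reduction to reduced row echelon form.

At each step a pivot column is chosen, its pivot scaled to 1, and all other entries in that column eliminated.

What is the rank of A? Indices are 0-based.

step 1: normalize row 0 (÷-4) = (1, 0, -1/4, 0, 3/4)
  row 1: subtract -3×row0 = (0, -1, 1/4, 2, 5/4)
  row 2: subtract 1×row0 = (0, 0, 17/4, -4, 5/4)
  row 3: subtract -4×row0 = (0, 1, 2, 1, 6)
step 2: normalize row 1 (÷-1) = (0, 1, -1/4, -2, -5/4)
  row 3: subtract 1×row1 = (0, 0, 9/4, 3, 29/4)
step 3: normalize row 2 (÷17/4) = (0, 0, 1, -16/17, 5/17)
  row 0: subtract -1/4×row2 = (1, 0, 0, -4/17, 14/17)
  row 1: subtract -1/4×row2 = (0, 1, 0, -38/17, -20/17)
  row 3: subtract 9/4×row2 = (0, 0, 0, 87/17, 112/17)
step 4: normalize row 3 (÷87/17) = (0, 0, 0, 1, 112/87)
  row 0: subtract -4/17×row3 = (1, 0, 0, 0, 98/87)
  row 1: subtract -38/17×row3 = (0, 1, 0, 0, 148/87)
  row 2: subtract -16/17×row3 = (0, 0, 1, 0, 131/87)

rank = 4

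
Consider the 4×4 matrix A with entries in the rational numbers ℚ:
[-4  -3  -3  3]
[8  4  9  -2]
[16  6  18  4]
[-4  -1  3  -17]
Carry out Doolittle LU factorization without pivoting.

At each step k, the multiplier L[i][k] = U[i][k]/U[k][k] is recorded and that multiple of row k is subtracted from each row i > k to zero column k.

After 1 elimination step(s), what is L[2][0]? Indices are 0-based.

L[2][0] = -4

[col 0] pivot -4
  R1 -= -2*R0 → (0, -2, 3, 4)  (L[1][0] := -2)
  R2 -= -4*R0 → (0, -6, 6, 16)  (L[2][0] := -4)
  R3 -= 1*R0 → (0, 2, 6, -20)  (L[3][0] := 1)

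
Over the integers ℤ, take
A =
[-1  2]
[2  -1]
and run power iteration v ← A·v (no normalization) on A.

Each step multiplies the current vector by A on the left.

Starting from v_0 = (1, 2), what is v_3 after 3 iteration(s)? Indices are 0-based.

v_0 = (1, 2).
v_1 = A·v_0 = (3, 0).
v_2 = A·v_1 = (-3, 6).
v_3 = A·v_2 = (15, -12).

v_3 = (15, -12)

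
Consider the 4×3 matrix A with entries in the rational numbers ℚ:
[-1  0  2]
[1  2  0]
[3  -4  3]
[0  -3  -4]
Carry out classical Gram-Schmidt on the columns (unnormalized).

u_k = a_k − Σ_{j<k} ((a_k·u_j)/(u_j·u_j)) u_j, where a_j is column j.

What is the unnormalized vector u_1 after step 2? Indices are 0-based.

Step 1: u_0 = a_0 = (-1, 1, 3, 0).
Step 2: u_1 = a_1 − (-10/11)·u_0 = (-10/11, 32/11, -14/11, -3).

u_1 = (-10/11, 32/11, -14/11, -3)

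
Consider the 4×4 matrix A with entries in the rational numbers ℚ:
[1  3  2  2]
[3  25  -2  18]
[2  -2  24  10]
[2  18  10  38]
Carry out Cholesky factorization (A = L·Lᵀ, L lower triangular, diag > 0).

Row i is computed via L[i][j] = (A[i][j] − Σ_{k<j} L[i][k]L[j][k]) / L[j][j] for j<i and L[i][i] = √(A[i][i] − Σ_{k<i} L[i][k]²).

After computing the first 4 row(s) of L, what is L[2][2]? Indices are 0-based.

L[2][2] = 4

Step 1: L[0][0] = √(1) = 1.
  L[1][0] = (3) / L[0][0] = 3.
Step 2: L[1][1] = √(16) = 4.
  L[2][0] = (2) / L[0][0] = 2.
  L[2][1] = (-8) / L[1][1] = -2.
Step 3: L[2][2] = √(16) = 4.
  L[3][0] = (2) / L[0][0] = 2.
  L[3][1] = (12) / L[1][1] = 3.
  L[3][2] = (12) / L[2][2] = 3.
Step 4: L[3][3] = √(16) = 4.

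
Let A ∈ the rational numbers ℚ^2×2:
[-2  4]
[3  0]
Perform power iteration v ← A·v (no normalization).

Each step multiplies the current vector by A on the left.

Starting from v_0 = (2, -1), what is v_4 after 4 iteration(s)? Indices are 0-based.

v_0 = (2, -1).
v_1 = A·v_0 = (-8, 6).
v_2 = A·v_1 = (40, -24).
v_3 = A·v_2 = (-176, 120).
v_4 = A·v_3 = (832, -528).

v_4 = (832, -528)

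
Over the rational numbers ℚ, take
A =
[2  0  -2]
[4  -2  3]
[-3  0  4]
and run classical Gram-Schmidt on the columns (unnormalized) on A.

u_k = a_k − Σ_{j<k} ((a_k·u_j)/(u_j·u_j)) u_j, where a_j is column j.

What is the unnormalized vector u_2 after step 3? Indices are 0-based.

Step 1: u_0 = a_0 = (2, 4, -3).
Step 2: u_1 = a_1 − (-8/29)·u_0 = (16/29, -26/29, -24/29).
Step 3: u_2 = a_2 − (-4/29)·u_0 − (-103/26)·u_1 = (6/13, 0, 4/13).

u_2 = (6/13, 0, 4/13)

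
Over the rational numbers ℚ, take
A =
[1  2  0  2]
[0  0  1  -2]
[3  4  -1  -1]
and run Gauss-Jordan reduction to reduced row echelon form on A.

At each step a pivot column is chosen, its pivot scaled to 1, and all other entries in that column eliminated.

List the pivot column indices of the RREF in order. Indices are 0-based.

step 1: normalize row 0 (÷1) = (1, 2, 0, 2)
  row 2: subtract 3×row0 = (0, -2, -1, -7)
step 2: exchange rows 1,2
step 2: normalize row 1 (÷-2) = (0, 1, 1/2, 7/2)
  row 0: subtract 2×row1 = (1, 0, -1, -5)
step 3: normalize row 2 (÷1) = (0, 0, 1, -2)
  row 0: subtract -1×row2 = (1, 0, 0, -7)
  row 1: subtract 1/2×row2 = (0, 1, 0, 9/2)

pivot columns: 0, 1, 2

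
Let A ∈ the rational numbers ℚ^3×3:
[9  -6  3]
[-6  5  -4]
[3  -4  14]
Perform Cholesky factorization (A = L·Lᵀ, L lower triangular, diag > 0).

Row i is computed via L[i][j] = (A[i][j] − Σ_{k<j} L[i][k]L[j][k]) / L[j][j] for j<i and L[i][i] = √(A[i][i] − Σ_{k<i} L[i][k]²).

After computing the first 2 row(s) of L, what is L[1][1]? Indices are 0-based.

Step 1: L[0][0] = √(9) = 3.
  L[1][0] = (-6) / L[0][0] = -2.
Step 2: L[1][1] = √(1) = 1.

L[1][1] = 1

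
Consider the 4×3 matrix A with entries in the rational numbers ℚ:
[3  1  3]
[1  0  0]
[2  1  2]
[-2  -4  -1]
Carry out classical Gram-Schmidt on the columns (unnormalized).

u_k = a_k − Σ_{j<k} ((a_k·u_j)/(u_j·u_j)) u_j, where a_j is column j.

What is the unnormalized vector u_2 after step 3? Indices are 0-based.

Step 1: u_0 = a_0 = (3, 1, 2, -2).
Step 2: u_1 = a_1 − (13/18)·u_0 = (-7/6, -13/18, -4/9, -23/9).
Step 3: u_2 = a_2 − (5/6)·u_0 − (-33/155)·u_1 = (39/155, -153/155, 37/155, 19/155).

u_2 = (39/155, -153/155, 37/155, 19/155)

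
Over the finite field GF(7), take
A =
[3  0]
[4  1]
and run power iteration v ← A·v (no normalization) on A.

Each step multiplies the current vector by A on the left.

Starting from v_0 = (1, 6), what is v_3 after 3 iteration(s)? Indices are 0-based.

v_3 = (6, 2)

v_0 = (1, 6).
v_1 = A·v_0 = (3, 3).
v_2 = A·v_1 = (2, 1).
v_3 = A·v_2 = (6, 2).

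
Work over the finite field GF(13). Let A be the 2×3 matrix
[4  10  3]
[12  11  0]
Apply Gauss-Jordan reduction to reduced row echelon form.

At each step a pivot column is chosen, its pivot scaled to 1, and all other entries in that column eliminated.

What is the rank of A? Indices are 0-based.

pivot(0,0)=4: scale R0 → (1, 9, 4)
  clear (1,0): R1 −= (12)R0 → (0, 7, 4)
pivot(1,1)=7: scale R1 → (0, 1, 8)
  clear (0,1): R0 −= (9)R1 → (1, 0, 10)

rank = 2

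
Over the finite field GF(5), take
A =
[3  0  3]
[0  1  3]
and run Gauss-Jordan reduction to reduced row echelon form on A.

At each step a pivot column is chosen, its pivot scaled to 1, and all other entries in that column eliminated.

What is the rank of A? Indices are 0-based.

step 1: normalize row 0 (÷3) = (1, 0, 1)
step 2: normalize row 1 (÷1) = (0, 1, 3)

rank = 2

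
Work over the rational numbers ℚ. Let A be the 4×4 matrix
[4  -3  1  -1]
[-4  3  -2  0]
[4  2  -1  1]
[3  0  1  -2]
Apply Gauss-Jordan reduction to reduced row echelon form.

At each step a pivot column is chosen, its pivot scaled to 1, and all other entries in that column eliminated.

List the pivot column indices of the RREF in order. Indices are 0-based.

step 1: normalize row 0 (÷4) = (1, -3/4, 1/4, -1/4)
  row 1: subtract -4×row0 = (0, 0, -1, -1)
  row 2: subtract 4×row0 = (0, 5, -2, 2)
  row 3: subtract 3×row0 = (0, 9/4, 1/4, -5/4)
step 2: exchange rows 1,2
step 2: normalize row 1 (÷5) = (0, 1, -2/5, 2/5)
  row 0: subtract -3/4×row1 = (1, 0, -1/20, 1/20)
  row 3: subtract 9/4×row1 = (0, 0, 23/20, -43/20)
step 3: normalize row 2 (÷-1) = (0, 0, 1, 1)
  row 0: subtract -1/20×row2 = (1, 0, 0, 1/10)
  row 1: subtract -2/5×row2 = (0, 1, 0, 4/5)
  row 3: subtract 23/20×row2 = (0, 0, 0, -33/10)
step 4: normalize row 3 (÷-33/10) = (0, 0, 0, 1)
  row 0: subtract 1/10×row3 = (1, 0, 0, 0)
  row 1: subtract 4/5×row3 = (0, 1, 0, 0)
  row 2: subtract 1×row3 = (0, 0, 1, 0)

pivot columns: 0, 1, 2, 3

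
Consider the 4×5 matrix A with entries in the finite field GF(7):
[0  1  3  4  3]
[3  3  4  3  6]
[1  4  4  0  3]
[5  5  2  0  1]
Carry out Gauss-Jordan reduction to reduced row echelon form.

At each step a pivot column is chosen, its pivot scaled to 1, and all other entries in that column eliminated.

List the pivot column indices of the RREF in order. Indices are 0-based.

pivot(0,0): swap R0↔R1
pivot(0,0)=3: scale R0 → (1, 1, 6, 1, 2)
  clear (2,0): R2 −= (1)R0 → (0, 3, 5, 6, 1)
  clear (3,0): R3 −= (5)R0 → (0, 0, 0, 2, 5)
pivot(1,1)=1: scale R1 → (0, 1, 3, 4, 3)
  clear (0,1): R0 −= (1)R1 → (1, 0, 3, 4, 6)
  clear (2,1): R2 −= (3)R1 → (0, 0, 3, 1, 6)
pivot(2,2)=3: scale R2 → (0, 0, 1, 5, 2)
  clear (0,2): R0 −= (3)R2 → (1, 0, 0, 3, 0)
  clear (1,2): R1 −= (3)R2 → (0, 1, 0, 3, 4)
pivot(3,3)=2: scale R3 → (0, 0, 0, 1, 6)
  clear (0,3): R0 −= (3)R3 → (1, 0, 0, 0, 3)
  clear (1,3): R1 −= (3)R3 → (0, 1, 0, 0, 0)
  clear (2,3): R2 −= (5)R3 → (0, 0, 1, 0, 0)

pivot columns: 0, 1, 2, 3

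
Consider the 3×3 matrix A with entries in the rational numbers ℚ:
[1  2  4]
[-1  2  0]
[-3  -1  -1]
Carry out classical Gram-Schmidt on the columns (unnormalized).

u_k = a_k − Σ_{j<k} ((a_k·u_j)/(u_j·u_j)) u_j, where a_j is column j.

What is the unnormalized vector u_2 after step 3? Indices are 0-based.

u_2 = (28/15, -4/3, 16/15)

Step 1: u_0 = a_0 = (1, -1, -3).
Step 2: u_1 = a_1 − (3/11)·u_0 = (19/11, 25/11, -2/11).
Step 3: u_2 = a_2 − (7/11)·u_0 − (13/15)·u_1 = (28/15, -4/3, 16/15).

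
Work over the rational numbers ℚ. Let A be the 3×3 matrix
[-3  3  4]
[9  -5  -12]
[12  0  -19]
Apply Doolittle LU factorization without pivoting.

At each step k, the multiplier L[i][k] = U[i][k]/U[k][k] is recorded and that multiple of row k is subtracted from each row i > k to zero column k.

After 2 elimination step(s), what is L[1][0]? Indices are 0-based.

L[1][0] = -3

k=0: U[0][0]=-3
  eliminate (1,0): mult=-3, new row 1: (0, 4, 0); set L[1][0]=-3
  eliminate (2,0): mult=-4, new row 2: (0, 12, -3); set L[2][0]=-4
k=1: U[1][1]=4
  eliminate (2,1): mult=3, new row 2: (0, 0, -3); set L[2][1]=3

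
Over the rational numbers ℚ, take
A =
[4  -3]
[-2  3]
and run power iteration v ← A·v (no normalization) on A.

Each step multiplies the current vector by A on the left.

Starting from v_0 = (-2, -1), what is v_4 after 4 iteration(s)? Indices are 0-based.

v_4 = (-779, 517)

v_0 = (-2, -1).
v_1 = A·v_0 = (-5, 1).
v_2 = A·v_1 = (-23, 13).
v_3 = A·v_2 = (-131, 85).
v_4 = A·v_3 = (-779, 517).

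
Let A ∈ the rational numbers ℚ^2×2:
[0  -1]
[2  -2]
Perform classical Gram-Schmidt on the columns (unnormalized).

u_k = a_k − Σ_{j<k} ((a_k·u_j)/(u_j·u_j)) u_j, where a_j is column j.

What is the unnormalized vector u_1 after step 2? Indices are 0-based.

Step 1: u_0 = a_0 = (0, 2).
Step 2: u_1 = a_1 − (-1)·u_0 = (-1, 0).

u_1 = (-1, 0)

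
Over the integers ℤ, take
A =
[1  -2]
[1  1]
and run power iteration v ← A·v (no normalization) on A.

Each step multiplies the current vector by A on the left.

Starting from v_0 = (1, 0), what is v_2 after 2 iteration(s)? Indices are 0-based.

v_0 = (1, 0).
v_1 = A·v_0 = (1, 1).
v_2 = A·v_1 = (-1, 2).

v_2 = (-1, 2)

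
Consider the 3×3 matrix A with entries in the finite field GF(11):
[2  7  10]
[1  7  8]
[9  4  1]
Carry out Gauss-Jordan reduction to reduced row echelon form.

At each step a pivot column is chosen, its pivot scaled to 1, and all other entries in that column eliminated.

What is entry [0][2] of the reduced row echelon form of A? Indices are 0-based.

M[0][2] = 2

pivot(0,0)=2: scale R0 → (1, 9, 5)
  clear (1,0): R1 −= (1)R0 → (0, 9, 3)
  clear (2,0): R2 −= (9)R0 → (0, 0, 0)
pivot(1,1)=9: scale R1 → (0, 1, 4)
  clear (0,1): R0 −= (9)R1 → (1, 0, 2)
col 2: no nonzero at/below row 2; advance.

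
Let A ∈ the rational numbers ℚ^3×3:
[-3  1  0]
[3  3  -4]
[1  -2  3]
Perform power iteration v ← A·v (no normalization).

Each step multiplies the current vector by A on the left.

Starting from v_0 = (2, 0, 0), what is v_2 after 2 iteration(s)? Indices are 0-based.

v_2 = (24, -8, -12)

v_0 = (2, 0, 0).
v_1 = A·v_0 = (-6, 6, 2).
v_2 = A·v_1 = (24, -8, -12).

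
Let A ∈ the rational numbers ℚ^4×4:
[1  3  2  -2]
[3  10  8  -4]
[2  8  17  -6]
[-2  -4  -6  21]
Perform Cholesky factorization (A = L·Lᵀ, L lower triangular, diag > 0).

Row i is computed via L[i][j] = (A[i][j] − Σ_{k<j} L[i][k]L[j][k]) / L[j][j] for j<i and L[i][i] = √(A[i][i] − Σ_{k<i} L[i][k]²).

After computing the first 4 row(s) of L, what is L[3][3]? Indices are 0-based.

L[3][3] = 3

Step 1: L[0][0] = √(1) = 1.
  L[1][0] = (3) / L[0][0] = 3.
Step 2: L[1][1] = √(1) = 1.
  L[2][0] = (2) / L[0][0] = 2.
  L[2][1] = (2) / L[1][1] = 2.
Step 3: L[2][2] = √(9) = 3.
  L[3][0] = (-2) / L[0][0] = -2.
  L[3][1] = (2) / L[1][1] = 2.
  L[3][2] = (-6) / L[2][2] = -2.
Step 4: L[3][3] = √(9) = 3.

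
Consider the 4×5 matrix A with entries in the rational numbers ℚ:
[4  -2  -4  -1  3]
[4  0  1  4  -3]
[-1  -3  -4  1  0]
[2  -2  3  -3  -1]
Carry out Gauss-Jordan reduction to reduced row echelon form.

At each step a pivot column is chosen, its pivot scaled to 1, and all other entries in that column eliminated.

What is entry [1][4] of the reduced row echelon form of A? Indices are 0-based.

[1] R0 /= 4  ⇒  (1, -1/2, -1, -1/4, 3/4)
     R1 -= 4·R0  ⇒  (0, 2, 5, 5, -6)
     R2 -= -1·R0  ⇒  (0, -7/2, -5, 3/4, 3/4)
     R3 -= 2·R0  ⇒  (0, -1, 5, -5/2, -5/2)
[2] R1 /= 2  ⇒  (0, 1, 5/2, 5/2, -3)
     R0 -= -1/2·R1  ⇒  (1, 0, 1/4, 1, -3/4)
     R2 -= -7/2·R1  ⇒  (0, 0, 15/4, 19/2, -39/4)
     R3 -= -1·R1  ⇒  (0, 0, 15/2, 0, -11/2)
[3] R2 /= 15/4  ⇒  (0, 0, 1, 38/15, -13/5)
     R0 -= 1/4·R2  ⇒  (1, 0, 0, 11/30, -1/10)
     R1 -= 5/2·R2  ⇒  (0, 1, 0, -23/6, 7/2)
     R3 -= 15/2·R2  ⇒  (0, 0, 0, -19, 14)
[4] R3 /= -19  ⇒  (0, 0, 0, 1, -14/19)
     R0 -= 11/30·R3  ⇒  (1, 0, 0, 0, 97/570)
     R1 -= -23/6·R3  ⇒  (0, 1, 0, 0, 77/114)
     R2 -= 38/15·R3  ⇒  (0, 0, 1, 0, -11/15)

M[1][4] = 77/114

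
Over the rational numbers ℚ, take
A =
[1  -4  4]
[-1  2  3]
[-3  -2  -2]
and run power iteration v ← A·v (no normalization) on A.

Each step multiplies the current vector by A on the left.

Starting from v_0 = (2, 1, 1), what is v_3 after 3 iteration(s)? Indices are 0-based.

v_0 = (2, 1, 1).
v_1 = A·v_0 = (2, 3, -10).
v_2 = A·v_1 = (-50, -26, 8).
v_3 = A·v_2 = (86, 22, 186).

v_3 = (86, 22, 186)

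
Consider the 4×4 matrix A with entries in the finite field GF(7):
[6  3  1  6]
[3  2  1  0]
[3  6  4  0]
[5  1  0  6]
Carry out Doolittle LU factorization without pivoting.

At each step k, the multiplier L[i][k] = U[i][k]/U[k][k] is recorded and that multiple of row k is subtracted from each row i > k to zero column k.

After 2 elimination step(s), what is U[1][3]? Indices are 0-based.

k=0: U[0][0]=6
  eliminate (1,0): mult=4, new row 1: (0, 4, 4, 4); set L[1][0]=4
  eliminate (2,0): mult=4, new row 2: (0, 1, 0, 4); set L[2][0]=4
  eliminate (3,0): mult=2, new row 3: (0, 2, 5, 1); set L[3][0]=2
k=1: U[1][1]=4
  eliminate (2,1): mult=2, new row 2: (0, 0, 6, 3); set L[2][1]=2
  eliminate (3,1): mult=4, new row 3: (0, 0, 3, 6); set L[3][1]=4

U[1][3] = 4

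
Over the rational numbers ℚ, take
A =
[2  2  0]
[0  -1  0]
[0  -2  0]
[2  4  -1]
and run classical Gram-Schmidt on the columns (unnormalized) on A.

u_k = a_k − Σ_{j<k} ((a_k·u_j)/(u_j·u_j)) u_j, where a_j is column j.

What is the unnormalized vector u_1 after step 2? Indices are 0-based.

Step 1: u_0 = a_0 = (2, 0, 0, 2).
Step 2: u_1 = a_1 − (3/2)·u_0 = (-1, -1, -2, 1).

u_1 = (-1, -1, -2, 1)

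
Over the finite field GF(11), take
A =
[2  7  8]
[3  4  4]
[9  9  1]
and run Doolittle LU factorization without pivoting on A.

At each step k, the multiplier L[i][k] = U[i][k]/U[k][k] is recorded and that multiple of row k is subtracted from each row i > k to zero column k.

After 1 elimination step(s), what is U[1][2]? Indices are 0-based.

U[1][2] = 3

[col 0] pivot 2
  R1 -= 7*R0 → (0, 10, 3)  (L[1][0] := 7)
  R2 -= 10*R0 → (0, 5, 9)  (L[2][0] := 10)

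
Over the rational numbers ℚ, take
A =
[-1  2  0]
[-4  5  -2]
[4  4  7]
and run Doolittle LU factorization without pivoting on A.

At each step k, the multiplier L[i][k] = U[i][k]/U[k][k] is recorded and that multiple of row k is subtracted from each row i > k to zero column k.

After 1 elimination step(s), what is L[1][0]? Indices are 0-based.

L[1][0] = 4

k=0: U[0][0]=-1
  eliminate (1,0): mult=4, new row 1: (0, -3, -2); set L[1][0]=4
  eliminate (2,0): mult=-4, new row 2: (0, 12, 7); set L[2][0]=-4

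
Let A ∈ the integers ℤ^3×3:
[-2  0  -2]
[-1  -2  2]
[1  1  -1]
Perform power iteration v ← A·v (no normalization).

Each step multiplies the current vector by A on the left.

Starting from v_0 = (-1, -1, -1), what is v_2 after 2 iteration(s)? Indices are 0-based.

v_2 = (-6, -8, 6)

v_0 = (-1, -1, -1).
v_1 = A·v_0 = (4, 1, -1).
v_2 = A·v_1 = (-6, -8, 6).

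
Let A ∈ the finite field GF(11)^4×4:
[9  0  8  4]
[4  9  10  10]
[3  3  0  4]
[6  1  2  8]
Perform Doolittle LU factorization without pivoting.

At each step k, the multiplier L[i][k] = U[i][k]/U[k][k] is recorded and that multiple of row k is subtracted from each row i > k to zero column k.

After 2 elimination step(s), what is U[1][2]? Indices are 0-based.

Step 1: pivot at (0,0) is 9.
  row1 ← row1 − (9)·row0  ⇒  L[1][0]=9, U row1=(0, 9, 4, 7)
  row2 ← row2 − (4)·row0  ⇒  L[2][0]=4, U row2=(0, 3, 1, 10)
  row3 ← row3 − (8)·row0  ⇒  L[3][0]=8, U row3=(0, 1, 4, 9)
Step 2: pivot at (1,1) is 9.
  row2 ← row2 − (4)·row1  ⇒  L[2][1]=4, U row2=(0, 0, 7, 4)
  row3 ← row3 − (5)·row1  ⇒  L[3][1]=5, U row3=(0, 0, 6, 7)

U[1][2] = 4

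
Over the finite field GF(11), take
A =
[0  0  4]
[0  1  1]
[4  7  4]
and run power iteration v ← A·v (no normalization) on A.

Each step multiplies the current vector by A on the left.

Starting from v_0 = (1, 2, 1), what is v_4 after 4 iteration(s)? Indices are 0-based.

v_4 = (5, 0, 8)

v_0 = (1, 2, 1).
v_1 = A·v_0 = (4, 3, 0).
v_2 = A·v_1 = (0, 3, 4).
v_3 = A·v_2 = (5, 7, 4).
v_4 = A·v_3 = (5, 0, 8).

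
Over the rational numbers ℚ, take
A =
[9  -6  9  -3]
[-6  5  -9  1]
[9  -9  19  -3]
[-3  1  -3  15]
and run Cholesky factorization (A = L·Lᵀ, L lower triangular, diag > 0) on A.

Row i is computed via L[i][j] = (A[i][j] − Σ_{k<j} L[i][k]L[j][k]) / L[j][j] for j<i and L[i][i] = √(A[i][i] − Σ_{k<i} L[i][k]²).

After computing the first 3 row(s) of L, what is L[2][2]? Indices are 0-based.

L[2][2] = 1

Step 1: L[0][0] = √(9) = 3.
  L[1][0] = (-6) / L[0][0] = -2.
Step 2: L[1][1] = √(1) = 1.
  L[2][0] = (9) / L[0][0] = 3.
  L[2][1] = (-3) / L[1][1] = -3.
Step 3: L[2][2] = √(1) = 1.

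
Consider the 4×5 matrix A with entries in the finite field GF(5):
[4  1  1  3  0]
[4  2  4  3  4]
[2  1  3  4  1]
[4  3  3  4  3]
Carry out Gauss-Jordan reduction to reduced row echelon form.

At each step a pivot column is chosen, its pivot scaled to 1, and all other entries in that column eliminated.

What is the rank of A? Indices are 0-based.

step 1: normalize row 0 (÷4) = (1, 4, 4, 2, 0)
  row 1: subtract 4×row0 = (0, 1, 3, 0, 4)
  row 2: subtract 2×row0 = (0, 3, 0, 0, 1)
  row 3: subtract 4×row0 = (0, 2, 2, 1, 3)
step 2: normalize row 1 (÷1) = (0, 1, 3, 0, 4)
  row 0: subtract 4×row1 = (1, 0, 2, 2, 4)
  row 2: subtract 3×row1 = (0, 0, 1, 0, 4)
  row 3: subtract 2×row1 = (0, 0, 1, 1, 0)
step 3: normalize row 2 (÷1) = (0, 0, 1, 0, 4)
  row 0: subtract 2×row2 = (1, 0, 0, 2, 1)
  row 1: subtract 3×row2 = (0, 1, 0, 0, 2)
  row 3: subtract 1×row2 = (0, 0, 0, 1, 1)
step 4: normalize row 3 (÷1) = (0, 0, 0, 1, 1)
  row 0: subtract 2×row3 = (1, 0, 0, 0, 4)

rank = 4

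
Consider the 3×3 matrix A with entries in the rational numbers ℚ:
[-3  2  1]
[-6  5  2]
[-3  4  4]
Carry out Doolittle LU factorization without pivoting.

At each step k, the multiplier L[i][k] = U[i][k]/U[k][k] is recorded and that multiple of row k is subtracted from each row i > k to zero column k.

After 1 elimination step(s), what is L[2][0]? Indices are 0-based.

L[2][0] = 1

[col 0] pivot -3
  R1 -= 2*R0 → (0, 1, 0)  (L[1][0] := 2)
  R2 -= 1*R0 → (0, 2, 3)  (L[2][0] := 1)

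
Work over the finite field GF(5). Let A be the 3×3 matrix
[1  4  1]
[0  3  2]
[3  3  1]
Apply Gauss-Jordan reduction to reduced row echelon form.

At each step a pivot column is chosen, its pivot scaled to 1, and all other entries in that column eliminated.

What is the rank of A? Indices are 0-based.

rank = 3

[1] R0 /= 1  ⇒  (1, 4, 1)
     R2 -= 3·R0  ⇒  (0, 1, 3)
[2] R1 /= 3  ⇒  (0, 1, 4)
     R0 -= 4·R1  ⇒  (1, 0, 0)
     R2 -= 1·R1  ⇒  (0, 0, 4)
[3] R2 /= 4  ⇒  (0, 0, 1)
     R1 -= 4·R2  ⇒  (0, 1, 0)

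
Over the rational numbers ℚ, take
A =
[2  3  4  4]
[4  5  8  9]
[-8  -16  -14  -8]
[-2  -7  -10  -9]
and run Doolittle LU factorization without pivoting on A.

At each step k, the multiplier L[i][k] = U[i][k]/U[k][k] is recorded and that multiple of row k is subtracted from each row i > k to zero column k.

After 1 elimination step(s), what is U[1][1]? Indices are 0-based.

k=0: U[0][0]=2
  eliminate (1,0): mult=2, new row 1: (0, -1, 0, 1); set L[1][0]=2
  eliminate (2,0): mult=-4, new row 2: (0, -4, 2, 8); set L[2][0]=-4
  eliminate (3,0): mult=-1, new row 3: (0, -4, -6, -5); set L[3][0]=-1

U[1][1] = -1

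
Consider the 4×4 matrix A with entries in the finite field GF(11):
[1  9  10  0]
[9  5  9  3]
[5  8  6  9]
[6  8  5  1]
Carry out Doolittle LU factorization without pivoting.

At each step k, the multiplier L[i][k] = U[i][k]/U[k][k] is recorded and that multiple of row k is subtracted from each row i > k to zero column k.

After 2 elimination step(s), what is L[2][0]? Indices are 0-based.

L[2][0] = 5

Step 1: pivot at (0,0) is 1.
  row1 ← row1 − (9)·row0  ⇒  L[1][0]=9, U row1=(0, 1, 7, 3)
  row2 ← row2 − (5)·row0  ⇒  L[2][0]=5, U row2=(0, 7, 0, 9)
  row3 ← row3 − (6)·row0  ⇒  L[3][0]=6, U row3=(0, 9, 0, 1)
Step 2: pivot at (1,1) is 1.
  row2 ← row2 − (7)·row1  ⇒  L[2][1]=7, U row2=(0, 0, 6, 10)
  row3 ← row3 − (9)·row1  ⇒  L[3][1]=9, U row3=(0, 0, 3, 7)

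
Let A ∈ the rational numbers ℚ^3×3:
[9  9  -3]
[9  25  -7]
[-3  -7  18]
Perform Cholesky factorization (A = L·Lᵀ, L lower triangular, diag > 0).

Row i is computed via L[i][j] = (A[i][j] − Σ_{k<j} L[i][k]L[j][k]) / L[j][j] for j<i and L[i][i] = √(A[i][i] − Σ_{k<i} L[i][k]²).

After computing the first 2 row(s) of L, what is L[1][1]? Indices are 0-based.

L[1][1] = 4

Step 1: L[0][0] = √(9) = 3.
  L[1][0] = (9) / L[0][0] = 3.
Step 2: L[1][1] = √(16) = 4.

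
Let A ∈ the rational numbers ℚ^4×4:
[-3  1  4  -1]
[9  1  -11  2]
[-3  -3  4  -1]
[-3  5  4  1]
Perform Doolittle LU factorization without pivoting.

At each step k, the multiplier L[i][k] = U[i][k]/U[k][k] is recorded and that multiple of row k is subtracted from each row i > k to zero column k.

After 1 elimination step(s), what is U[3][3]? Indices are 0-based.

[col 0] pivot -3
  R1 -= -3*R0 → (0, 4, 1, -1)  (L[1][0] := -3)
  R2 -= 1*R0 → (0, -4, 0, 0)  (L[2][0] := 1)
  R3 -= 1*R0 → (0, 4, 0, 2)  (L[3][0] := 1)

U[3][3] = 2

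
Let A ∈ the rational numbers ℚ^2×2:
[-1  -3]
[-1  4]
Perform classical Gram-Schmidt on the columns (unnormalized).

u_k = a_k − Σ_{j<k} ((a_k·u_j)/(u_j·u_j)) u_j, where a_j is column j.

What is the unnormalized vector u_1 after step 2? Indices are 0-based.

Step 1: u_0 = a_0 = (-1, -1).
Step 2: u_1 = a_1 − (-1/2)·u_0 = (-7/2, 7/2).

u_1 = (-7/2, 7/2)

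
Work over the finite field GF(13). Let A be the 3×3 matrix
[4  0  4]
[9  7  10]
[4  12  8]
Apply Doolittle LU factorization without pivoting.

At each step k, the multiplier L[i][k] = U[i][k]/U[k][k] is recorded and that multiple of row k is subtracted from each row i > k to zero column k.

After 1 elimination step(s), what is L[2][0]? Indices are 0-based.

L[2][0] = 1

k=0: U[0][0]=4
  eliminate (1,0): mult=12, new row 1: (0, 7, 1); set L[1][0]=12
  eliminate (2,0): mult=1, new row 2: (0, 12, 4); set L[2][0]=1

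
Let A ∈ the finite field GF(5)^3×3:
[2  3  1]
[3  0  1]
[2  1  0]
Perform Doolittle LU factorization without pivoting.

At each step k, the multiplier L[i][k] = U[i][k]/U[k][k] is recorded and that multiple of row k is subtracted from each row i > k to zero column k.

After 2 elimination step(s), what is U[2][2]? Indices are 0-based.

U[2][2] = 2

[col 0] pivot 2
  R1 -= 4*R0 → (0, 3, 2)  (L[1][0] := 4)
  R2 -= 1*R0 → (0, 3, 4)  (L[2][0] := 1)
[col 1] pivot 3
  R2 -= 1*R1 → (0, 0, 2)  (L[2][1] := 1)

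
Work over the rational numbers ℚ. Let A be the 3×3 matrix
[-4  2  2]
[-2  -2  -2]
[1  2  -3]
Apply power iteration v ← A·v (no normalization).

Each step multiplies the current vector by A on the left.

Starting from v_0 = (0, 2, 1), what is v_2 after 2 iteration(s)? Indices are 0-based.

v_2 = (-34, -2, -9)

v_0 = (0, 2, 1).
v_1 = A·v_0 = (6, -6, 1).
v_2 = A·v_1 = (-34, -2, -9).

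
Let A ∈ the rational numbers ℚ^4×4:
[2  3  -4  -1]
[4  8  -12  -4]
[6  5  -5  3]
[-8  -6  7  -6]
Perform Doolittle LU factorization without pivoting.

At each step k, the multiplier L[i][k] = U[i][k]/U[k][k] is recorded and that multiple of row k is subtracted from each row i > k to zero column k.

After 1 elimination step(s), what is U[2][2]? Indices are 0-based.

U[2][2] = 7

k=0: U[0][0]=2
  eliminate (1,0): mult=2, new row 1: (0, 2, -4, -2); set L[1][0]=2
  eliminate (2,0): mult=3, new row 2: (0, -4, 7, 6); set L[2][0]=3
  eliminate (3,0): mult=-4, new row 3: (0, 6, -9, -10); set L[3][0]=-4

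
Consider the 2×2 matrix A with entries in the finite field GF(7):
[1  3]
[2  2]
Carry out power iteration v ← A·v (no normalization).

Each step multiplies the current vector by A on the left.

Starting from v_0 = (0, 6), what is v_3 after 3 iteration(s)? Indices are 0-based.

v_3 = (3, 4)

v_0 = (0, 6).
v_1 = A·v_0 = (4, 5).
v_2 = A·v_1 = (5, 4).
v_3 = A·v_2 = (3, 4).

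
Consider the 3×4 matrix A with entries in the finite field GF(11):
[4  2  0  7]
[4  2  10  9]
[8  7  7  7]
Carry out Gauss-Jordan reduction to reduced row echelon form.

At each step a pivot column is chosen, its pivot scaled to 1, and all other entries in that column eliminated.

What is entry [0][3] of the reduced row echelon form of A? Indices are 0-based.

pivot(0,0)=4: scale R0 → (1, 6, 0, 10)
  clear (1,0): R1 −= (4)R0 → (0, 0, 10, 2)
  clear (2,0): R2 −= (8)R0 → (0, 3, 7, 4)
pivot(1,1): swap R1↔R2
pivot(1,1)=3: scale R1 → (0, 1, 6, 5)
  clear (0,1): R0 −= (6)R1 → (1, 0, 8, 2)
pivot(2,2)=10: scale R2 → (0, 0, 1, 9)
  clear (0,2): R0 −= (8)R2 → (1, 0, 0, 7)
  clear (1,2): R1 −= (6)R2 → (0, 1, 0, 6)

M[0][3] = 7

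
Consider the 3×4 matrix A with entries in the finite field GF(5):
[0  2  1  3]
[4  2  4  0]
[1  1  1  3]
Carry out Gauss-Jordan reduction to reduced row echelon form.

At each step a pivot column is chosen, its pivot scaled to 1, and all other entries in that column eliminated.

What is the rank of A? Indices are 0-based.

[1] R0 <-> R1
[1] R0 /= 4  ⇒  (1, 3, 1, 0)
     R2 -= 1·R0  ⇒  (0, 3, 0, 3)
[2] R1 /= 2  ⇒  (0, 1, 3, 4)
     R0 -= 3·R1  ⇒  (1, 0, 2, 3)
     R2 -= 3·R1  ⇒  (0, 0, 1, 1)
[3] R2 /= 1  ⇒  (0, 0, 1, 1)
     R0 -= 2·R2  ⇒  (1, 0, 0, 1)
     R1 -= 3·R2  ⇒  (0, 1, 0, 1)

rank = 3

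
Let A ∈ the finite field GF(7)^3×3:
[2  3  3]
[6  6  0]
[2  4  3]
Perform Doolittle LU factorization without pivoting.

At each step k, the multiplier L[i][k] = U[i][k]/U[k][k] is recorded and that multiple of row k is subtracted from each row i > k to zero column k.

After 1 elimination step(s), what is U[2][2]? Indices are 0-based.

k=0: U[0][0]=2
  eliminate (1,0): mult=3, new row 1: (0, 4, 5); set L[1][0]=3
  eliminate (2,0): mult=1, new row 2: (0, 1, 0); set L[2][0]=1

U[2][2] = 0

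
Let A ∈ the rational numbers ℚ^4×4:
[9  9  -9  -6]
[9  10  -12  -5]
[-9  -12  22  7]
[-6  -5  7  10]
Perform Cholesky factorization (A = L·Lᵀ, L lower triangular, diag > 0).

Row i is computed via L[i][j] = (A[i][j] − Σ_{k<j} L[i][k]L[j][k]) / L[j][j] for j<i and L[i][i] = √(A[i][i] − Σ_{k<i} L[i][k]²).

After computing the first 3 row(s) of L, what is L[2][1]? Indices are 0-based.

Step 1: L[0][0] = √(9) = 3.
  L[1][0] = (9) / L[0][0] = 3.
Step 2: L[1][1] = √(1) = 1.
  L[2][0] = (-9) / L[0][0] = -3.
  L[2][1] = (-3) / L[1][1] = -3.
Step 3: L[2][2] = √(4) = 2.

L[2][1] = -3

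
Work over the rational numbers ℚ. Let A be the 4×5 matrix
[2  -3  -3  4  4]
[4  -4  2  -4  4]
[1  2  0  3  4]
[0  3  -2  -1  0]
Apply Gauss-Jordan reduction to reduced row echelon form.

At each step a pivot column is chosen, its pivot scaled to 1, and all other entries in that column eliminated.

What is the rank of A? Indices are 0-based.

rank = 4

pivot(0,0)=2: scale R0 → (1, -3/2, -3/2, 2, 2)
  clear (1,0): R1 −= (4)R0 → (0, 2, 8, -12, -4)
  clear (2,0): R2 −= (1)R0 → (0, 7/2, 3/2, 1, 2)
pivot(1,1)=2: scale R1 → (0, 1, 4, -6, -2)
  clear (0,1): R0 −= (-3/2)R1 → (1, 0, 9/2, -7, -1)
  clear (2,1): R2 −= (7/2)R1 → (0, 0, -25/2, 22, 9)
  clear (3,1): R3 −= (3)R1 → (0, 0, -14, 17, 6)
pivot(2,2)=-25/2: scale R2 → (0, 0, 1, -44/25, -18/25)
  clear (0,2): R0 −= (9/2)R2 → (1, 0, 0, 23/25, 56/25)
  clear (1,2): R1 −= (4)R2 → (0, 1, 0, 26/25, 22/25)
  clear (3,2): R3 −= (-14)R2 → (0, 0, 0, -191/25, -102/25)
pivot(3,3)=-191/25: scale R3 → (0, 0, 0, 1, 102/191)
  clear (0,3): R0 −= (23/25)R3 → (1, 0, 0, 0, 334/191)
  clear (1,3): R1 −= (26/25)R3 → (0, 1, 0, 0, 62/191)
  clear (2,3): R2 −= (-44/25)R3 → (0, 0, 1, 0, 42/191)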